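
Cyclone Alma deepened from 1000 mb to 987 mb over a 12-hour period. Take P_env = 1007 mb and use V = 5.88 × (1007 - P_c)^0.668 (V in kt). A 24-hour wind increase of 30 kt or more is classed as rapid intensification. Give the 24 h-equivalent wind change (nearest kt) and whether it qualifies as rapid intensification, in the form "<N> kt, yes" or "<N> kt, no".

44 kt, yes

V₁: ΔP = 7, V ≈ 5.88 × 7^0.668 ≈ 21.57 kt.
V₂: ΔP = 20, V ≈ 5.88 × 20^0.668 ≈ 43.50 kt.
ΔV over 12 h = 21.93 kt → 24 h equivalent = 21.93 × 24/12 ≈ 43.86 kt.
44 kt ≥ 30 kt ⇒ rapid intensification.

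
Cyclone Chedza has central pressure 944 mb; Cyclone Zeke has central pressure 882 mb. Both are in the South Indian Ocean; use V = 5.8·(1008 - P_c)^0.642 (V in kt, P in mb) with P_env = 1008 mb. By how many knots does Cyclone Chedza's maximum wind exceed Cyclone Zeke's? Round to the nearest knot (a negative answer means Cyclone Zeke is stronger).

Cyclone Chedza: ΔP = 64; V ≈ 5.8 × 64^0.642 ≈ 83.75 kt.
Cyclone Zeke: ΔP = 126; V ≈ 5.8 × 126^0.642 ≈ 129.38 kt.
Difference ≈ 83.75 − 129.38 = -45.63 → -46 kt.

-46 kt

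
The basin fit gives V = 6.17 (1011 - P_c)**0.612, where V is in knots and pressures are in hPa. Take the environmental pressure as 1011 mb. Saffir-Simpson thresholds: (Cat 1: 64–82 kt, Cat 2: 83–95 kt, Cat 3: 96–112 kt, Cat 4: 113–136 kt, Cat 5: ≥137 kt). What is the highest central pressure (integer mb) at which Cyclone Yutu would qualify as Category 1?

Category 1 begins at V = 64 kt.
Required ΔP = (64/6.17)^(1/0.612) = 10.373^1.634 ≈ 45.70 mb.
P_c ≤ 1011 − 45.70 = 965.30, so the highest integer P_c is 965 mb.

965 mb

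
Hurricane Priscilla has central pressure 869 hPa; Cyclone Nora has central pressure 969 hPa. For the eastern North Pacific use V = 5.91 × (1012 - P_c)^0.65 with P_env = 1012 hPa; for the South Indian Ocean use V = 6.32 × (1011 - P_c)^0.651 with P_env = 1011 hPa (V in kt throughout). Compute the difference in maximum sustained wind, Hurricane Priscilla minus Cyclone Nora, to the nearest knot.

Hurricane Priscilla: ΔP = 143; V ≈ 5.91 × 143^0.65 ≈ 148.78 kt.
Cyclone Nora: ΔP = 42; V ≈ 6.32 × 42^0.651 ≈ 72.02 kt.
Difference ≈ 148.78 − 72.02 = 76.76 → 77 kt.

77 kt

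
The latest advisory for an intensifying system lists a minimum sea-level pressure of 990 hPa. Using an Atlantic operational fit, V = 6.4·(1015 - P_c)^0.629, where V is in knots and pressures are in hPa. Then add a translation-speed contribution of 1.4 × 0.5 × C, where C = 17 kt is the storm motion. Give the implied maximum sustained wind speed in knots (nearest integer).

60 kt

ΔP = 1015 − 990 = 25 hPa.
25^0.629 ≈ 7.574.
V ≈ 6.4 × 7.574 ≈ 48.5 kt.
Translation term: 1.4 × 0.5 × 17 = 11.9 kt.
Corrected V ≈ 60.4 kt → 60 kt.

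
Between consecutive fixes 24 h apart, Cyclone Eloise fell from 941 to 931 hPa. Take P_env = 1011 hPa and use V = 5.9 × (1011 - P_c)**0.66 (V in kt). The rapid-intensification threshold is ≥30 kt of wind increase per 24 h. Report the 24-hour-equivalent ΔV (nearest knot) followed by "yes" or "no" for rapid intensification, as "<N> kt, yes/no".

9 kt, no

V₁: ΔP = 70, V ≈ 5.9 × 70^0.66 ≈ 97.41 kt.
V₂: ΔP = 80, V ≈ 5.9 × 80^0.66 ≈ 106.39 kt.
ΔV over 24 h = 8.98 kt → 24 h equivalent = 8.98 × 24/24 ≈ 8.98 kt.
9 kt < 30 kt ⇒ not rapid intensification.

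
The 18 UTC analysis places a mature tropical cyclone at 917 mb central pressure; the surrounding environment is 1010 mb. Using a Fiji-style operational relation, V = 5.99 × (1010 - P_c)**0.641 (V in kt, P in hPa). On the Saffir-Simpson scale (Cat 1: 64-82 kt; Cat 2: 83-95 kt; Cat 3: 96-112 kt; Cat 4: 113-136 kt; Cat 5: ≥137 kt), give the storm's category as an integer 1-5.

3

ΔP = 1010 − 917 = 93 mb.
V ≈ 5.99 × 93^0.641 = 5.99 × 18.27 ≈ 109 kt.
109 kt falls in the Category 3 band.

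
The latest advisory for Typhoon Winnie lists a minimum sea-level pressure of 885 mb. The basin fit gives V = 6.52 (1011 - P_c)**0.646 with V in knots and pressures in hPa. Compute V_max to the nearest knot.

148 kt

ΔP = 1011 − 885 = 126 mb.
126^0.646 ≈ 22.743.
V ≈ 6.52 × 22.743 ≈ 148.3 kt.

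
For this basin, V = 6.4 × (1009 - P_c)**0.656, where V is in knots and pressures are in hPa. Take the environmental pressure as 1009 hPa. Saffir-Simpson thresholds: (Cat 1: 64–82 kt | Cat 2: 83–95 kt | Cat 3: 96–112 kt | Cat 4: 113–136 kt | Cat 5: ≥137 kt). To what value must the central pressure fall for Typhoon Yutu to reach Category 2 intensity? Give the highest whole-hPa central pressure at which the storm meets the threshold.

959 hPa

Category 2 begins at V = 83 kt.
Required ΔP = (83/6.4)^(1/0.656) = 12.969^1.524 ≈ 49.72 hPa.
P_c ≤ 1009 − 49.72 = 959.28, so the highest integer P_c is 959 hPa.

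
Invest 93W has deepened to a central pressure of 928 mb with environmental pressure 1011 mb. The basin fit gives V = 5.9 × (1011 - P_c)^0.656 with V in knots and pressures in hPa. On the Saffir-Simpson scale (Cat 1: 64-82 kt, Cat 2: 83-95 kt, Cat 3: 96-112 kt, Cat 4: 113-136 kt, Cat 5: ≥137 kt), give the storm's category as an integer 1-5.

3

ΔP = 1011 − 928 = 83 mb.
V ≈ 5.9 × 83^0.656 = 5.9 × 18.15 ≈ 107 kt.
107 kt falls in the Category 3 band.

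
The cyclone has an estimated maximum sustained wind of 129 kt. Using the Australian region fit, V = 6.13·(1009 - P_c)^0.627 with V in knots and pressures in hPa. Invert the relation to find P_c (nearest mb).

ΔP = (V / 6.13)^(1/0.627) = (129/6.13)^1.595.
129/6.13 = 21.044; 21.044^1.595 ≈ 128.90 mb.
P_c = 1009 − 128.90 = 880.10 ≈ 880 mb.

880 mb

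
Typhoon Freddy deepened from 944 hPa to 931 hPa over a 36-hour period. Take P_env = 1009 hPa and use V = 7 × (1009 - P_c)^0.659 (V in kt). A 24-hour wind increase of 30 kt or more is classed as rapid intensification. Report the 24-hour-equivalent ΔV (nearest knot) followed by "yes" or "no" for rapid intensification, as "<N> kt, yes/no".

V₁: ΔP = 65, V ≈ 7 × 65^0.659 ≈ 109.60 kt.
V₂: ΔP = 78, V ≈ 7 × 78^0.659 ≈ 123.59 kt.
ΔV over 36 h = 13.99 kt → 24 h equivalent = 13.99 × 24/36 ≈ 9.33 kt.
9 kt < 30 kt ⇒ not rapid intensification.

9 kt, no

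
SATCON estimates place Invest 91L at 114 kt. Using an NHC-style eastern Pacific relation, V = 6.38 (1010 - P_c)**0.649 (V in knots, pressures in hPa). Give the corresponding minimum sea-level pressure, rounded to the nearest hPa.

925 hPa

ΔP = (V / 6.38)^(1/0.649) = (114/6.38)^1.541.
114/6.38 = 17.868; 17.868^1.541 ≈ 84.97 hPa.
P_c = 1010 − 84.97 = 925.03 ≈ 925 hPa.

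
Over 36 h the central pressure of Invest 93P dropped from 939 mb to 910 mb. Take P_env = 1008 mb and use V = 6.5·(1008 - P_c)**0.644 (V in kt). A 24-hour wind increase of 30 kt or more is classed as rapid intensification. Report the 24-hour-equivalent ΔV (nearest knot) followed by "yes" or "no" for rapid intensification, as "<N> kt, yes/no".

17 kt, no

V₁: ΔP = 69, V ≈ 6.5 × 69^0.644 ≈ 99.34 kt.
V₂: ΔP = 98, V ≈ 6.5 × 98^0.644 ≈ 124.53 kt.
ΔV over 36 h = 25.19 kt → 24 h equivalent = 25.19 × 24/36 ≈ 16.79 kt.
17 kt < 30 kt ⇒ not rapid intensification.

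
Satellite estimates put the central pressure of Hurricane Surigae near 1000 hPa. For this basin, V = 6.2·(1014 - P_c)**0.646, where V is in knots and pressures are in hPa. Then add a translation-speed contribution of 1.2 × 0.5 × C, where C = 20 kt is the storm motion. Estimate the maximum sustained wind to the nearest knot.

46 kt

ΔP = 1014 − 1000 = 14 hPa.
14^0.646 ≈ 5.500.
V ≈ 6.2 × 5.500 ≈ 34.1 kt.
Translation term: 1.2 × 0.5 × 20 = 12 kt.
Corrected V ≈ 46.1 kt → 46 kt.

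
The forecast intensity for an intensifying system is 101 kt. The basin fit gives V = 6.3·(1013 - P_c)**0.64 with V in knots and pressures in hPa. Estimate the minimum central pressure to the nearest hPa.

937 hPa

ΔP = (V / 6.3)^(1/0.64) = (101/6.3)^1.562.
101/6.3 = 16.032; 16.032^1.562 ≈ 76.35 hPa.
P_c = 1013 − 76.35 = 936.65 ≈ 937 hPa.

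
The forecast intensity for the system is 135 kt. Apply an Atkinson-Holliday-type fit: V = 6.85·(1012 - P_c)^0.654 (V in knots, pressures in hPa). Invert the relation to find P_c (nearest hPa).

ΔP = (V / 6.85)^(1/0.654) = (135/6.85)^1.529.
135/6.85 = 19.708; 19.708^1.529 ≈ 95.41 hPa.
P_c = 1012 − 95.41 = 916.59 ≈ 917 hPa.

917 hPa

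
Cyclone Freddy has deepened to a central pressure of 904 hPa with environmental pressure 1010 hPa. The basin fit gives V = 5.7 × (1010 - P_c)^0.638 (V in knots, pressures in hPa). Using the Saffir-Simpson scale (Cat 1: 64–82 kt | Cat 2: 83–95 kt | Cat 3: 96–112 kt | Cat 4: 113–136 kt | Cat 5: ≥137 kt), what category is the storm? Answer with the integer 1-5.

3

ΔP = 1010 − 904 = 106 hPa.
V ≈ 5.7 × 106^0.638 = 5.7 × 19.59 ≈ 112 kt.
112 kt falls in the Category 3 band.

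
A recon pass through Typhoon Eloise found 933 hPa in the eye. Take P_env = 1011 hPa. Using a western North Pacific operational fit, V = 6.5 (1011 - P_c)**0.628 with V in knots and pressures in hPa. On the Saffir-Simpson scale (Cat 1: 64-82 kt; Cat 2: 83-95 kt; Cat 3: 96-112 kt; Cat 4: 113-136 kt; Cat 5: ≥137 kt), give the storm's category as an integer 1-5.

3

ΔP = 1011 − 933 = 78 hPa.
V ≈ 6.5 × 78^0.628 = 6.5 × 15.43 ≈ 100 kt.
100 kt falls in the Category 3 band.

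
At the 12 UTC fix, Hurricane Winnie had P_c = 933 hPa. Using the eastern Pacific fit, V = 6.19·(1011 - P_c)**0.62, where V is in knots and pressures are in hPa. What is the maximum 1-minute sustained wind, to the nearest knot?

92 kt

ΔP = 1011 − 933 = 78 hPa.
78^0.62 ≈ 14.897.
V ≈ 6.19 × 14.897 ≈ 92.2 kt.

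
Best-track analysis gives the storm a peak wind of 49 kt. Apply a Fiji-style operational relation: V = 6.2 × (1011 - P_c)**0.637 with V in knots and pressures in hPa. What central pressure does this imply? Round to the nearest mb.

ΔP = (V / 6.2)^(1/0.637) = (49/6.2)^1.570.
49/6.2 = 7.903; 7.903^1.570 ≈ 25.67 mb.
P_c = 1011 − 25.67 = 985.33 ≈ 985 mb.

985 mb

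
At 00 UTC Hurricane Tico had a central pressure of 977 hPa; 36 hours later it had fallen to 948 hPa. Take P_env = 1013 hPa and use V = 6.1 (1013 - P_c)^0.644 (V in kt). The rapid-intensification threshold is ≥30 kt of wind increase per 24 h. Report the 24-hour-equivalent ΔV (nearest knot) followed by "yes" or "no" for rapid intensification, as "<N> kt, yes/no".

19 kt, no

V₁: ΔP = 36, V ≈ 6.1 × 36^0.644 ≈ 61.32 kt.
V₂: ΔP = 65, V ≈ 6.1 × 65^0.644 ≈ 89.71 kt.
ΔV over 36 h = 28.39 kt → 24 h equivalent = 28.39 × 24/36 ≈ 18.93 kt.
19 kt < 30 kt ⇒ not rapid intensification.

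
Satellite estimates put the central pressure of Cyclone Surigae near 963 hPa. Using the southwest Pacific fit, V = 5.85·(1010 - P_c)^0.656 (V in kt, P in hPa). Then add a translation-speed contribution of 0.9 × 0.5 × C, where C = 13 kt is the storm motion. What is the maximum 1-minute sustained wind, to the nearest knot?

79 kt

ΔP = 1010 − 963 = 47 hPa.
47^0.656 ≈ 12.500.
V ≈ 5.85 × 12.500 ≈ 73.1 kt.
Translation term: 0.9 × 0.5 × 13 = 5.85 kt.
Corrected V ≈ 78.95 kt → 79 kt.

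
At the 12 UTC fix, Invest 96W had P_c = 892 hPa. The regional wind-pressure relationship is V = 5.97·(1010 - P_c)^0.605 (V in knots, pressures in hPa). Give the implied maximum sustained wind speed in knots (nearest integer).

107 kt

ΔP = 1010 − 892 = 118 hPa.
118^0.605 ≈ 17.926.
V ≈ 5.97 × 17.926 ≈ 107.0 kt.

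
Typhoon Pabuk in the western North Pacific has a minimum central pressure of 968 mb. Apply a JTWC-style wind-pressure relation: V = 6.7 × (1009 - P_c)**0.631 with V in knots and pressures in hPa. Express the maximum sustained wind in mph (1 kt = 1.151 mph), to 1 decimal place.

ΔP = 1009 − 968 = 41 mb.
V ≈ 6.7 × 41^0.631 = 6.7 × 10.415 ≈ 69.782 kt.
69.782 × 1.151 ≈ 80.32 mph → 80.3 mph.

80.3 mph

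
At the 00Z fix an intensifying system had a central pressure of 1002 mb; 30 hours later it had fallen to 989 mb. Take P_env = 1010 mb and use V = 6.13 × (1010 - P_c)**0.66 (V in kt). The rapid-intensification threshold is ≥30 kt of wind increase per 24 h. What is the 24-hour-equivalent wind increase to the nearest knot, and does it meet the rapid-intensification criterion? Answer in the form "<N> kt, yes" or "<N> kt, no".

17 kt, no

V₁: ΔP = 8, V ≈ 6.13 × 8^0.66 ≈ 24.18 kt.
V₂: ΔP = 21, V ≈ 6.13 × 21^0.66 ≈ 45.72 kt.
ΔV over 30 h = 21.54 kt → 24 h equivalent = 21.54 × 24/30 ≈ 17.23 kt.
17 kt < 30 kt ⇒ not rapid intensification.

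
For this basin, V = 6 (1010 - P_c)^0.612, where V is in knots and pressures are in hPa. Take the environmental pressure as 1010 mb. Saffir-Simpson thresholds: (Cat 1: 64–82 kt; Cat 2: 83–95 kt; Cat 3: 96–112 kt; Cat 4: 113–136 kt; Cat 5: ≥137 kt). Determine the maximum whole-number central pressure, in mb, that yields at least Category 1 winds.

Category 1 begins at V = 64 kt.
Required ΔP = (64/6)^(1/0.612) = 10.667^1.634 ≈ 47.84 mb.
P_c ≤ 1010 − 47.84 = 962.16, so the highest integer P_c is 962 mb.

962 mb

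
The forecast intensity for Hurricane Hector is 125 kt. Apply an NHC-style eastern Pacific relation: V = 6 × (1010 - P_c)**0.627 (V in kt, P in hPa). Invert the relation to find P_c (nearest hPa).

ΔP = (V / 6)^(1/0.627) = (125/6)^1.595.
125/6 = 20.833; 20.833^1.595 ≈ 126.85 hPa.
P_c = 1010 − 126.85 = 883.15 ≈ 883 hPa.

883 hPa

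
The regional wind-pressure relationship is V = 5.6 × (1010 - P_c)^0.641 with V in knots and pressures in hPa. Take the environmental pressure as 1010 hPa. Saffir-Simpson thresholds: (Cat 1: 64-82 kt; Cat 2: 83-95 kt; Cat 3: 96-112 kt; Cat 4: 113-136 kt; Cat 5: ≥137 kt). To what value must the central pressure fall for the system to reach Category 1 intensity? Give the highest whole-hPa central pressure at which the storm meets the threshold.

Category 1 begins at V = 64 kt.
Required ΔP = (64/5.6)^(1/0.641) = 11.429^1.560 ≈ 44.72 hPa.
P_c ≤ 1010 − 44.72 = 965.28, so the highest integer P_c is 965 hPa.

965 hPa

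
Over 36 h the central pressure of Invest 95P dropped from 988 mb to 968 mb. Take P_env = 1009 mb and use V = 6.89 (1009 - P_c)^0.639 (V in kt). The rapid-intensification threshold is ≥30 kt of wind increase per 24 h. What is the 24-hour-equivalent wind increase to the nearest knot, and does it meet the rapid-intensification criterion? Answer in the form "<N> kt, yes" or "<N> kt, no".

17 kt, no

V₁: ΔP = 21, V ≈ 6.89 × 21^0.639 ≈ 48.21 kt.
V₂: ΔP = 41, V ≈ 6.89 × 41^0.639 ≈ 73.92 kt.
ΔV over 36 h = 25.71 kt → 24 h equivalent = 25.71 × 24/36 ≈ 17.14 kt.
17 kt < 30 kt ⇒ not rapid intensification.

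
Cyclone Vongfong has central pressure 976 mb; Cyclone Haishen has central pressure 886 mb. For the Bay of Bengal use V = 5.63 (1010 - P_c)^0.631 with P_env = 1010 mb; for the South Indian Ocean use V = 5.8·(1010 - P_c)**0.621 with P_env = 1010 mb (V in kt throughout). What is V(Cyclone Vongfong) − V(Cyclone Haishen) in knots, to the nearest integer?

-64 kt

Cyclone Vongfong: ΔP = 34; V ≈ 5.63 × 34^0.631 ≈ 52.10 kt.
Cyclone Haishen: ΔP = 124; V ≈ 5.8 × 124^0.621 ≈ 115.73 kt.
Difference ≈ 52.10 − 115.73 = -63.63 → -64 kt.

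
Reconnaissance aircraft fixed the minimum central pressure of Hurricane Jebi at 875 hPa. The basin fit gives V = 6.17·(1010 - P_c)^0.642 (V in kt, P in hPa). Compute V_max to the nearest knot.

144 kt

ΔP = 1010 − 875 = 135 hPa.
135^0.642 ≈ 23.317.
V ≈ 6.17 × 23.317 ≈ 143.9 kt.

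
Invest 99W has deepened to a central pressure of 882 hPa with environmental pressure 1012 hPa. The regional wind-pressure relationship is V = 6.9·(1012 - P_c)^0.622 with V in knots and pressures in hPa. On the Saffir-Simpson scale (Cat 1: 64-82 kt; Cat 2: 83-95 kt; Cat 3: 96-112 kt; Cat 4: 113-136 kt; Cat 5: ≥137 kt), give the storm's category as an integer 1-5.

ΔP = 1012 − 882 = 130 hPa.
V ≈ 6.9 × 130^0.622 = 6.9 × 20.65 ≈ 142 kt.
142 kt falls in the Category 5 band.

5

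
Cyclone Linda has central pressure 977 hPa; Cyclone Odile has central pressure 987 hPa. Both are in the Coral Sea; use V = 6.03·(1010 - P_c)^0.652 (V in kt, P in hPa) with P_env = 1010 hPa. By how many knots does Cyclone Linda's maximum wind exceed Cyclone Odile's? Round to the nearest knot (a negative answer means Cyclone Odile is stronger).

Cyclone Linda: ΔP = 33; V ≈ 6.03 × 33^0.652 ≈ 58.94 kt.
Cyclone Odile: ΔP = 23; V ≈ 6.03 × 23^0.652 ≈ 46.58 kt.
Difference ≈ 58.94 − 46.58 = 12.36 → 12 kt.

12 kt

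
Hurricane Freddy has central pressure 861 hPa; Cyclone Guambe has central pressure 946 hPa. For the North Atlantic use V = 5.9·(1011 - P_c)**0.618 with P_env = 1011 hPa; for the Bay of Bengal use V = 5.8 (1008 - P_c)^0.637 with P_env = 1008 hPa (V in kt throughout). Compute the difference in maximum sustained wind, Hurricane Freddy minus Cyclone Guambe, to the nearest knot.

Hurricane Freddy: ΔP = 150; V ≈ 5.9 × 150^0.618 ≈ 130.52 kt.
Cyclone Guambe: ΔP = 62; V ≈ 5.8 × 62^0.637 ≈ 80.39 kt.
Difference ≈ 130.52 − 80.39 = 50.13 → 50 kt.

50 kt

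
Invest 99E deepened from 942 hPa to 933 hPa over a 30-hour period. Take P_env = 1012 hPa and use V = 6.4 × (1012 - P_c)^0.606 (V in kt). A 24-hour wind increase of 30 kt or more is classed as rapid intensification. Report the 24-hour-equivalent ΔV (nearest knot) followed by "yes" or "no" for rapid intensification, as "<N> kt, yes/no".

5 kt, no

V₁: ΔP = 70, V ≈ 6.4 × 70^0.606 ≈ 84.01 kt.
V₂: ΔP = 79, V ≈ 6.4 × 79^0.606 ≈ 90.39 kt.
ΔV over 30 h = 6.38 kt → 24 h equivalent = 6.38 × 24/30 ≈ 5.10 kt.
5 kt < 30 kt ⇒ not rapid intensification.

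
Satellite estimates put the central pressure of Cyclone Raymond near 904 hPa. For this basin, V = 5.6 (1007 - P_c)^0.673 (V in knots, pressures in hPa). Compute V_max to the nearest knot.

127 kt

ΔP = 1007 − 904 = 103 hPa.
103^0.673 ≈ 22.628.
V ≈ 5.6 × 22.628 ≈ 126.7 kt.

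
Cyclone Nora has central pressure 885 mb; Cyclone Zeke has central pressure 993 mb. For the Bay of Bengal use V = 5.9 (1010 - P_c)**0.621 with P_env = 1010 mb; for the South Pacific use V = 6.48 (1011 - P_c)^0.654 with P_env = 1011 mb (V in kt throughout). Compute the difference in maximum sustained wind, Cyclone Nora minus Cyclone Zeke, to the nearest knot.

75 kt

Cyclone Nora: ΔP = 125; V ≈ 5.9 × 125^0.621 ≈ 118.31 kt.
Cyclone Zeke: ΔP = 18; V ≈ 6.48 × 18^0.654 ≈ 42.91 kt.
Difference ≈ 118.31 − 42.91 = 75.40 → 75 kt.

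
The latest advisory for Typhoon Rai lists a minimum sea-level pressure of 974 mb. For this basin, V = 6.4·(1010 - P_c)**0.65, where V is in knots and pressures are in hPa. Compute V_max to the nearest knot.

66 kt

ΔP = 1010 − 974 = 36 mb.
36^0.65 ≈ 10.271.
V ≈ 6.4 × 10.271 ≈ 65.7 kt.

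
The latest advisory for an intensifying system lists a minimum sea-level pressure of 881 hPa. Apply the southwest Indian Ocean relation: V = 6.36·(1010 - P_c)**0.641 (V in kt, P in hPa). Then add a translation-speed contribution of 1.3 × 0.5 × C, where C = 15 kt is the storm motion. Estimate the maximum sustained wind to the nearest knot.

153 kt

ΔP = 1010 − 881 = 129 hPa.
129^0.641 ≈ 22.537.
V ≈ 6.36 × 22.537 ≈ 143.3 kt.
Translation term: 1.3 × 0.5 × 15 = 9.75 kt.
Corrected V ≈ 153.05 kt → 153 kt.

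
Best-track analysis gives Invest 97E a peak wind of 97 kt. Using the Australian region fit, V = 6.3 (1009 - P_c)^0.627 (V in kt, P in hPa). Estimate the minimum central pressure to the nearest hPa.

931 hPa

ΔP = (V / 6.3)^(1/0.627) = (97/6.3)^1.595.
97/6.3 = 15.397; 15.397^1.595 ≈ 78.31 hPa.
P_c = 1009 − 78.31 = 930.69 ≈ 931 hPa.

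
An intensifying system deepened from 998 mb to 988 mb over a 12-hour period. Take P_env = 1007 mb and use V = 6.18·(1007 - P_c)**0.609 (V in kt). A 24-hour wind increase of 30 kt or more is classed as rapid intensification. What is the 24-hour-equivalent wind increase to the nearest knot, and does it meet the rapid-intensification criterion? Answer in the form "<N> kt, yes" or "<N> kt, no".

27 kt, no

V₁: ΔP = 9, V ≈ 6.18 × 9^0.609 ≈ 23.56 kt.
V₂: ΔP = 19, V ≈ 6.18 × 19^0.609 ≈ 37.13 kt.
ΔV over 12 h = 13.57 kt → 24 h equivalent = 13.57 × 24/12 ≈ 27.14 kt.
27 kt < 30 kt ⇒ not rapid intensification.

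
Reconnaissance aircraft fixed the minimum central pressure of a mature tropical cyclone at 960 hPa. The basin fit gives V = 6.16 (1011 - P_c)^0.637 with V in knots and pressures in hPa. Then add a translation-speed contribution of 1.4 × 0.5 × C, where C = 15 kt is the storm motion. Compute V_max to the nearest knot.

86 kt

ΔP = 1011 − 960 = 51 hPa.
51^0.637 ≈ 12.238.
V ≈ 6.16 × 12.238 ≈ 75.4 kt.
Translation term: 1.4 × 0.5 × 15 = 10.5 kt.
Corrected V ≈ 85.9 kt → 86 kt.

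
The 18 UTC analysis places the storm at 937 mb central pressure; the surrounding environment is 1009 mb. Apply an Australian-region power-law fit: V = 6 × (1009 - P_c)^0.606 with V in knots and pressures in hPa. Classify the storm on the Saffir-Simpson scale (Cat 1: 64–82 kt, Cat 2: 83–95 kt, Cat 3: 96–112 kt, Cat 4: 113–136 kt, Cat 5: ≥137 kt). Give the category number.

1

ΔP = 1009 − 937 = 72 mb.
V ≈ 6 × 72^0.606 = 6 × 13.35 ≈ 80 kt.
80 kt falls in the Category 1 band.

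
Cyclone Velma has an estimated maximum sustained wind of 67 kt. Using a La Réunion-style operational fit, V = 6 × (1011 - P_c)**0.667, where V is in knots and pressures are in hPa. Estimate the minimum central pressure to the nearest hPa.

974 hPa

ΔP = (V / 6)^(1/0.667) = (67/6)^1.499.
67/6 = 11.167; 11.167^1.499 ≈ 37.25 hPa.
P_c = 1011 − 37.25 = 973.75 ≈ 974 hPa.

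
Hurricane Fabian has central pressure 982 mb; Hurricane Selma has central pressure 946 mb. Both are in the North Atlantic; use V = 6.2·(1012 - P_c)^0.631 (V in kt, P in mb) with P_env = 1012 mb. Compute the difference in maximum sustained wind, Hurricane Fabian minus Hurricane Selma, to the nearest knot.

-34 kt

Hurricane Fabian: ΔP = 30; V ≈ 6.2 × 30^0.631 ≈ 53.02 kt.
Hurricane Selma: ΔP = 66; V ≈ 6.2 × 66^0.631 ≈ 87.20 kt.
Difference ≈ 53.02 − 87.20 = -34.18 → -34 kt.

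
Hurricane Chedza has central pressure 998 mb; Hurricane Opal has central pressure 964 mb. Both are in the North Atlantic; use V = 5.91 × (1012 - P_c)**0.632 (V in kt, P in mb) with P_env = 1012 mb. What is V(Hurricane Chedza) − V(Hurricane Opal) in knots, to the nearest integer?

-37 kt

Hurricane Chedza: ΔP = 14; V ≈ 5.91 × 14^0.632 ≈ 31.33 kt.
Hurricane Opal: ΔP = 48; V ≈ 5.91 × 48^0.632 ≈ 68.25 kt.
Difference ≈ 31.33 − 68.25 = -36.92 → -37 kt.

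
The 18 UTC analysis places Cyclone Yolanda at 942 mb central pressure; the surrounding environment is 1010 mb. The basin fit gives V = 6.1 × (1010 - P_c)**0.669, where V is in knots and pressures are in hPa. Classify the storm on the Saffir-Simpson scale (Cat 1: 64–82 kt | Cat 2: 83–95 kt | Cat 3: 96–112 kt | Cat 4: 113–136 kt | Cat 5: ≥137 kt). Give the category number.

3

ΔP = 1010 − 942 = 68 mb.
V ≈ 6.1 × 68^0.669 = 6.1 × 16.82 ≈ 103 kt.
103 kt falls in the Category 3 band.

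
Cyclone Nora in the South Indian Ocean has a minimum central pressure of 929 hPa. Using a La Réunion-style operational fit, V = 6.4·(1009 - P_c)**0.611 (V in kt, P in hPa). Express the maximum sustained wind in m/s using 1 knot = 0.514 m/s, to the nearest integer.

ΔP = 1009 − 929 = 80 hPa.
V ≈ 6.4 × 80^0.611 = 6.4 × 14.547 ≈ 93.104 kt.
93.104 × 0.514 ≈ 47.86 m/s → 48 m/s.

48 m/s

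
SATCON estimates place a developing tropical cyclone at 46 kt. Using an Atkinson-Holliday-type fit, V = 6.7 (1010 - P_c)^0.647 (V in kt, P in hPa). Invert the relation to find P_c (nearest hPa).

990 hPa

ΔP = (V / 6.7)^(1/0.647) = (46/6.7)^1.546.
46/6.7 = 6.866; 6.866^1.546 ≈ 19.64 hPa.
P_c = 1010 − 19.64 = 990.36 ≈ 990 hPa.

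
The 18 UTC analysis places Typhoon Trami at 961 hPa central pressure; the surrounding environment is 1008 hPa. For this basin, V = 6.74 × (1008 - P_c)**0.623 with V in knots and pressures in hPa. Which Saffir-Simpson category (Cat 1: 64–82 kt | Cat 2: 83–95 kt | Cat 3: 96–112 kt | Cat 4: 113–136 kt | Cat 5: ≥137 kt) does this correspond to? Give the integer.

ΔP = 1008 − 961 = 47 hPa.
V ≈ 6.74 × 47^0.623 = 6.74 × 11.01 ≈ 74 kt.
74 kt falls in the Category 1 band.

1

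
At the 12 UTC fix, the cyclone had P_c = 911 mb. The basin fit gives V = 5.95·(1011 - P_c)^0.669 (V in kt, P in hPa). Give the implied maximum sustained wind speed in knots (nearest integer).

ΔP = 1011 − 911 = 100 mb.
100^0.669 ≈ 21.777.
V ≈ 5.95 × 21.777 ≈ 129.6 kt.

130 kt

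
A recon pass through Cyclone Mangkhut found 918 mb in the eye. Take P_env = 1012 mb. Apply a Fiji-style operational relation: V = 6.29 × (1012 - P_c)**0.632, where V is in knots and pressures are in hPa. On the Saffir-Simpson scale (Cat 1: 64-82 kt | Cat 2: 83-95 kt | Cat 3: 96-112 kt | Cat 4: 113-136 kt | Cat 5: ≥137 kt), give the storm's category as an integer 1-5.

ΔP = 1012 − 918 = 94 mb.
V ≈ 6.29 × 94^0.632 = 6.29 × 17.66 ≈ 111 kt.
111 kt falls in the Category 3 band.

3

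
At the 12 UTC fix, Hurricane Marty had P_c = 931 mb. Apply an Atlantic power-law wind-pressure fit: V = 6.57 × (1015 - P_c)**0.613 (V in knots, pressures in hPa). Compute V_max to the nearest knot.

99 kt

ΔP = 1015 − 931 = 84 mb.
84^0.613 ≈ 15.121.
V ≈ 6.57 × 15.121 ≈ 99.3 kt.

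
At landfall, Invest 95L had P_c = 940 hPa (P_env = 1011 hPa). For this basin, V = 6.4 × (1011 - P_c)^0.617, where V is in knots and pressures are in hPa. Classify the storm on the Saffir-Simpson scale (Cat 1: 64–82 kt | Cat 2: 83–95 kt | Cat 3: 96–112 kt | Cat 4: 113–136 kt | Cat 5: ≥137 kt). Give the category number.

2

ΔP = 1011 − 940 = 71 hPa.
V ≈ 6.4 × 71^0.617 = 6.4 × 13.87 ≈ 89 kt.
89 kt falls in the Category 2 band.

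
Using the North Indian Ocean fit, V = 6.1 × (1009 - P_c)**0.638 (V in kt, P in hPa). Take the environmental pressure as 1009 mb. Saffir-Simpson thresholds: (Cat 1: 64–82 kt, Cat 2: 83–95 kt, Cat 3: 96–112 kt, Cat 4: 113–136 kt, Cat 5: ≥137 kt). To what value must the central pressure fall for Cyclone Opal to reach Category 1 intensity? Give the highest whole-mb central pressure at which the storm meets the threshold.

Category 1 begins at V = 64 kt.
Required ΔP = (64/6.1)^(1/0.638) = 10.492^1.567 ≈ 39.82 mb.
P_c ≤ 1009 − 39.82 = 969.18, so the highest integer P_c is 969 mb.

969 mb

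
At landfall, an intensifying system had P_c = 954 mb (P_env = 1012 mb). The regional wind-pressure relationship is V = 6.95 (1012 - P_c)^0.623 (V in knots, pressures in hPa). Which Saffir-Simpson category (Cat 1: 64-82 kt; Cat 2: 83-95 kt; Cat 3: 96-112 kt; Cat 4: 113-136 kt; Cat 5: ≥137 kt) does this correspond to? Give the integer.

2

ΔP = 1012 − 954 = 58 mb.
V ≈ 6.95 × 58^0.623 = 6.95 × 12.55 ≈ 87 kt.
87 kt falls in the Category 2 band.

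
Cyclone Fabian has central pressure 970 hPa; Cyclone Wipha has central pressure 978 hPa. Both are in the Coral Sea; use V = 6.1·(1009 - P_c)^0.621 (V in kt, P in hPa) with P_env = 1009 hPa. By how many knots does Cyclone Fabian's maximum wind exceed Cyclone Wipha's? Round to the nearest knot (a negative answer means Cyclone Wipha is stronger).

Cyclone Fabian: ΔP = 39; V ≈ 6.1 × 39^0.621 ≈ 59.34 kt.
Cyclone Wipha: ΔP = 31; V ≈ 6.1 × 31^0.621 ≈ 51.46 kt.
Difference ≈ 59.34 − 51.46 = 7.88 → 8 kt.

8 kt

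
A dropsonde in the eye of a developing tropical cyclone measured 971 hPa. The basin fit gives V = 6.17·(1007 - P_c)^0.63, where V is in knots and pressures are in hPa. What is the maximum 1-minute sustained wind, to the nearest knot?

ΔP = 1007 − 971 = 36 hPa.
36^0.63 ≈ 9.560.
V ≈ 6.17 × 9.560 ≈ 59.0 kt.

59 kt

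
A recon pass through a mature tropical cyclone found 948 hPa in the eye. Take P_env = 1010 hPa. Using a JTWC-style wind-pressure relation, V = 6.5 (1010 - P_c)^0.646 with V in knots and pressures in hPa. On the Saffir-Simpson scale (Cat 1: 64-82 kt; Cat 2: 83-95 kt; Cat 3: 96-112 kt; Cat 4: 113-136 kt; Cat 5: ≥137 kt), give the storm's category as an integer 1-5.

ΔP = 1010 − 948 = 62 hPa.
V ≈ 6.5 × 62^0.646 = 6.5 × 14.38 ≈ 93 kt.
93 kt falls in the Category 2 band.

2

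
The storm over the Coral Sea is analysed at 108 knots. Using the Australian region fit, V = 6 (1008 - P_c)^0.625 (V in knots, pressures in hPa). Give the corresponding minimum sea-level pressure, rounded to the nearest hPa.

906 hPa

ΔP = (V / 6)^(1/0.625) = (108/6)^1.600.
108/6 = 18.000; 18.000^1.600 ≈ 101.96 hPa.
P_c = 1008 − 101.96 = 906.04 ≈ 906 hPa.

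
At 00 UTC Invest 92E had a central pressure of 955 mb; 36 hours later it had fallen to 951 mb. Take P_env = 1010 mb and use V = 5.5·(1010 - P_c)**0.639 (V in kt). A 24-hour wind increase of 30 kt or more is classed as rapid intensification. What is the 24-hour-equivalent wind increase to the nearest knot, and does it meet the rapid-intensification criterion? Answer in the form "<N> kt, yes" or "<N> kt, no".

2 kt, no

V₁: ΔP = 55, V ≈ 5.5 × 55^0.639 ≈ 71.20 kt.
V₂: ΔP = 59, V ≈ 5.5 × 59^0.639 ≈ 74.46 kt.
ΔV over 36 h = 3.26 kt → 24 h equivalent = 3.26 × 24/36 ≈ 2.17 kt.
2 kt < 30 kt ⇒ not rapid intensification.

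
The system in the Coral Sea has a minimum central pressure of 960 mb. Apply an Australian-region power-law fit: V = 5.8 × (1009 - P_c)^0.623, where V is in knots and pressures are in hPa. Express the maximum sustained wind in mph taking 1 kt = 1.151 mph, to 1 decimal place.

ΔP = 1009 − 960 = 49 mb.
V ≈ 5.8 × 49^0.623 = 5.8 × 11.298 ≈ 65.527 kt.
65.527 × 1.151 ≈ 75.42 mph → 75.4 mph.

75.4 mph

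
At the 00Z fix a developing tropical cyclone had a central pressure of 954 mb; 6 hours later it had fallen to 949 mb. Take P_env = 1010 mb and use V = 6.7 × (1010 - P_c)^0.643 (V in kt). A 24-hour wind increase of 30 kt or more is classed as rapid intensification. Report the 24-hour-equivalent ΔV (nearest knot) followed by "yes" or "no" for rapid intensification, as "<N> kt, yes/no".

V₁: ΔP = 56, V ≈ 6.7 × 56^0.643 ≈ 89.16 kt.
V₂: ΔP = 61, V ≈ 6.7 × 61^0.643 ≈ 94.20 kt.
ΔV over 6 h = 5.04 kt → 24 h equivalent = 5.04 × 24/6 ≈ 20.16 kt.
20 kt < 30 kt ⇒ not rapid intensification.

20 kt, no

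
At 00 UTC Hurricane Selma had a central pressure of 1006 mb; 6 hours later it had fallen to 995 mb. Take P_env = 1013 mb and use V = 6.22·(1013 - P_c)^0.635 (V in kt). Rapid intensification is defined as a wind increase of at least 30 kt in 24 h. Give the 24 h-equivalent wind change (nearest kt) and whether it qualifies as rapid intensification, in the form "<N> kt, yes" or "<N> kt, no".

V₁: ΔP = 7, V ≈ 6.22 × 7^0.635 ≈ 21.40 kt.
V₂: ΔP = 18, V ≈ 6.22 × 18^0.635 ≈ 38.98 kt.
ΔV over 6 h = 17.58 kt → 24 h equivalent = 17.58 × 24/6 ≈ 70.32 kt.
70 kt ≥ 30 kt ⇒ rapid intensification.

70 kt, yes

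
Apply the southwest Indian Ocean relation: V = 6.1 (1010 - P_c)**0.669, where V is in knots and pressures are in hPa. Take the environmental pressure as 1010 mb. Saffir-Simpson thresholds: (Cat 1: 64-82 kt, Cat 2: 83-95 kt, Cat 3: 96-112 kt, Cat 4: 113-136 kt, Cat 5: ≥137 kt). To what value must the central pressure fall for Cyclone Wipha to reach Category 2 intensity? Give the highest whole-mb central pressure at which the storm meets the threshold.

960 mb

Category 2 begins at V = 83 kt.
Required ΔP = (83/6.1)^(1/0.669) = 13.607^1.495 ≈ 49.51 mb.
P_c ≤ 1010 − 49.51 = 960.49, so the highest integer P_c is 960 mb.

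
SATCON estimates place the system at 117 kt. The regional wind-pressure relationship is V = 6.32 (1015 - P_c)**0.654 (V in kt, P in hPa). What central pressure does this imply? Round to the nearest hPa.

ΔP = (V / 6.32)^(1/0.654) = (117/6.32)^1.529.
117/6.32 = 18.513; 18.513^1.529 ≈ 86.70 hPa.
P_c = 1015 − 86.70 = 928.30 ≈ 928 hPa.

928 hPa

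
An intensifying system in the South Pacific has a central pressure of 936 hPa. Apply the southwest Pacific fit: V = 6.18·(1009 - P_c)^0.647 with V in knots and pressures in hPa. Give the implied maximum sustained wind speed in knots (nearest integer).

ΔP = 1009 − 936 = 73 hPa.
73^0.647 ≈ 16.054.
V ≈ 6.18 × 16.054 ≈ 99.2 kt.

99 kt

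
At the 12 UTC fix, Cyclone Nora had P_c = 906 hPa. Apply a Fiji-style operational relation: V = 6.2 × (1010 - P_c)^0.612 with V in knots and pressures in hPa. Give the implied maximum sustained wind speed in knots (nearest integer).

106 kt

ΔP = 1010 − 906 = 104 hPa.
104^0.612 ≈ 17.156.
V ≈ 6.2 × 17.156 ≈ 106.4 kt.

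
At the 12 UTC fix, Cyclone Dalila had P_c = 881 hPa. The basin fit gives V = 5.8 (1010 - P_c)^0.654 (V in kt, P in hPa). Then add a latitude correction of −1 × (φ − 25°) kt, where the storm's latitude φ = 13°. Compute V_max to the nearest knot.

151 kt

ΔP = 1010 − 881 = 129 hPa.
129^0.654 ≈ 24.006.
V ≈ 5.8 × 24.006 ≈ 139.2 kt.
Latitude correction: −1 × (13 − 25) = 12 kt.
Corrected V ≈ 151.2 kt → 151 kt.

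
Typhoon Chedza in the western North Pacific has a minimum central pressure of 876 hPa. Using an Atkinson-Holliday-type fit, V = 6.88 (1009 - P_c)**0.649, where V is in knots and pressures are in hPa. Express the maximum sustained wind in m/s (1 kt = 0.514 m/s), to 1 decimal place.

84.5 m/s

ΔP = 1009 − 876 = 133 hPa.
V ≈ 6.88 × 133^0.649 = 6.88 × 23.899 ≈ 164.425 kt.
164.425 × 0.514 ≈ 84.51 m/s → 84.5 m/s.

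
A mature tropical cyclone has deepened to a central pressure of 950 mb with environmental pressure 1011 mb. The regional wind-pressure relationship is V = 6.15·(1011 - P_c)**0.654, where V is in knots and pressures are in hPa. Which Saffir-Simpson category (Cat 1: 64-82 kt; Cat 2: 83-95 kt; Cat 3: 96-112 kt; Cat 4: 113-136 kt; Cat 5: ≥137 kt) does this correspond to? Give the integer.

2

ΔP = 1011 − 950 = 61 mb.
V ≈ 6.15 × 61^0.654 = 6.15 × 14.71 ≈ 90 kt.
90 kt falls in the Category 2 band.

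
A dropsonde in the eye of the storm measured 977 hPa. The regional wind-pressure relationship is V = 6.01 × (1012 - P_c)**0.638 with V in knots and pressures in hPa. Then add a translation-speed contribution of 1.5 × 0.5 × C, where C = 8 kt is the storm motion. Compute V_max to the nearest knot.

64 kt

ΔP = 1012 − 977 = 35 hPa.
35^0.638 ≈ 9.663.
V ≈ 6.01 × 9.663 ≈ 58.1 kt.
Translation term: 1.5 × 0.5 × 8 = 6 kt.
Corrected V ≈ 64.1 kt → 64 kt.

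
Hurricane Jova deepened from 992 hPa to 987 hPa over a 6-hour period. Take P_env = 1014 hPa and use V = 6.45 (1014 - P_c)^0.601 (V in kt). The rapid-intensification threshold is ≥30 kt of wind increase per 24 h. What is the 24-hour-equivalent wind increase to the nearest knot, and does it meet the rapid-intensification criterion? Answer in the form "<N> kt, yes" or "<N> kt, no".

22 kt, no

V₁: ΔP = 22, V ≈ 6.45 × 22^0.601 ≈ 41.34 kt.
V₂: ΔP = 27, V ≈ 6.45 × 27^0.601 ≈ 46.75 kt.
ΔV over 6 h = 5.41 kt → 24 h equivalent = 5.41 × 24/6 ≈ 21.64 kt.
22 kt < 30 kt ⇒ not rapid intensification.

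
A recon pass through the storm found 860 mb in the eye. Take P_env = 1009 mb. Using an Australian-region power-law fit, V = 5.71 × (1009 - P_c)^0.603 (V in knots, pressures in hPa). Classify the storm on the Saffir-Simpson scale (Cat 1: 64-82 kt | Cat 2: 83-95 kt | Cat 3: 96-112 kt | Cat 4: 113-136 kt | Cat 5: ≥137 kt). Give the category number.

ΔP = 1009 − 860 = 149 mb.
V ≈ 5.71 × 149^0.603 = 5.71 × 20.44 ≈ 117 kt.
117 kt falls in the Category 4 band.

4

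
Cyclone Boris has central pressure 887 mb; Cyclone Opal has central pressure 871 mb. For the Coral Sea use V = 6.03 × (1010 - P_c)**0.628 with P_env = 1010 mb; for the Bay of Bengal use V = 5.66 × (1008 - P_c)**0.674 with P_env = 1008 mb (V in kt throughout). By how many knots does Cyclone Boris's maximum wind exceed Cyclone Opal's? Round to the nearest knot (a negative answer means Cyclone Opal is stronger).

Cyclone Boris: ΔP = 123; V ≈ 6.03 × 123^0.628 ≈ 123.82 kt.
Cyclone Opal: ΔP = 137; V ≈ 5.66 × 137^0.674 ≈ 155.94 kt.
Difference ≈ 123.82 − 155.94 = -32.12 → -32 kt.

-32 kt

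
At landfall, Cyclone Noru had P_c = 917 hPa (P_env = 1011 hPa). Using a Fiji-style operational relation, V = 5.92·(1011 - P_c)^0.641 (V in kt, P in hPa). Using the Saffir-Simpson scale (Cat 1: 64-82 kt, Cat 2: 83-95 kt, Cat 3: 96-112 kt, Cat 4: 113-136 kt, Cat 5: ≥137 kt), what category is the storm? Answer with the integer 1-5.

ΔP = 1011 − 917 = 94 hPa.
V ≈ 5.92 × 94^0.641 = 5.92 × 18.40 ≈ 109 kt.
109 kt falls in the Category 3 band.

3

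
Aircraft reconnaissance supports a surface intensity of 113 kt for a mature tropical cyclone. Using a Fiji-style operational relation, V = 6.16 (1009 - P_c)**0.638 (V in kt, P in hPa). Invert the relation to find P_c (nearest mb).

913 mb

ΔP = (V / 6.16)^(1/0.638) = (113/6.16)^1.567.
113/6.16 = 18.344; 18.344^1.567 ≈ 95.59 mb.
P_c = 1009 − 95.59 = 913.41 ≈ 913 mb.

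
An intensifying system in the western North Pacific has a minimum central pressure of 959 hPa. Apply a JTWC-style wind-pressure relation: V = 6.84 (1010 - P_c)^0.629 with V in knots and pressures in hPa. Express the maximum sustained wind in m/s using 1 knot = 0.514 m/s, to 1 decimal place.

ΔP = 1010 − 959 = 51 hPa.
V ≈ 6.84 × 51^0.629 = 6.84 × 11.859 ≈ 81.118 kt.
81.118 × 0.514 ≈ 41.69 m/s → 41.7 m/s.

41.7 m/s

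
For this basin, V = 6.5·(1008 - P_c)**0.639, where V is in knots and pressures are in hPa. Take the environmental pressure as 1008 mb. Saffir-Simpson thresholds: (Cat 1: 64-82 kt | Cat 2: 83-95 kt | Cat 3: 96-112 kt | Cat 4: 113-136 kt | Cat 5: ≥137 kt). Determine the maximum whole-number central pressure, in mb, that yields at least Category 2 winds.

954 mb

Category 2 begins at V = 83 kt.
Required ΔP = (83/6.5)^(1/0.639) = 12.769^1.565 ≈ 53.84 mb.
P_c ≤ 1008 − 53.84 = 954.16, so the highest integer P_c is 954 mb.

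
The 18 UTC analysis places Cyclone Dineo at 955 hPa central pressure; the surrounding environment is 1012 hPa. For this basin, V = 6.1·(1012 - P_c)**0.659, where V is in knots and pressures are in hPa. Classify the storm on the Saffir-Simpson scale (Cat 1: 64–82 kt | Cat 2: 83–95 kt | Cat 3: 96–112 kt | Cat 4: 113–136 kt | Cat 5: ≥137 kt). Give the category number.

2

ΔP = 1012 − 955 = 57 hPa.
V ≈ 6.1 × 57^0.659 = 6.1 × 14.36 ≈ 88 kt.
88 kt falls in the Category 2 band.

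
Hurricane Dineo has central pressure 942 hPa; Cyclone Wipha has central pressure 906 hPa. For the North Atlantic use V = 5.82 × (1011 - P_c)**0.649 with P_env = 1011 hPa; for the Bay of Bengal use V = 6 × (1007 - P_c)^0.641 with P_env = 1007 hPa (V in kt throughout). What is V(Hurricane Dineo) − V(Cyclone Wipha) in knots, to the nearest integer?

Hurricane Dineo: ΔP = 69; V ≈ 5.82 × 69^0.649 ≈ 90.85 kt.
Cyclone Wipha: ΔP = 101; V ≈ 6 × 101^0.641 ≈ 115.59 kt.
Difference ≈ 90.85 − 115.59 = -24.74 → -25 kt.

-25 kt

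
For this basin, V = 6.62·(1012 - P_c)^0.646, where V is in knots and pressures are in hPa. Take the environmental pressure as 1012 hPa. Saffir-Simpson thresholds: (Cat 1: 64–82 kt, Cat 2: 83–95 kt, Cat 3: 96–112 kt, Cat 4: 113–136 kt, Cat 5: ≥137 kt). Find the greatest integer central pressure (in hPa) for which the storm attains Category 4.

Category 4 begins at V = 113 kt.
Required ΔP = (113/6.62)^(1/0.646) = 17.069^1.548 ≈ 80.81 hPa.
P_c ≤ 1012 − 80.81 = 931.19, so the highest integer P_c is 931 hPa.

931 hPa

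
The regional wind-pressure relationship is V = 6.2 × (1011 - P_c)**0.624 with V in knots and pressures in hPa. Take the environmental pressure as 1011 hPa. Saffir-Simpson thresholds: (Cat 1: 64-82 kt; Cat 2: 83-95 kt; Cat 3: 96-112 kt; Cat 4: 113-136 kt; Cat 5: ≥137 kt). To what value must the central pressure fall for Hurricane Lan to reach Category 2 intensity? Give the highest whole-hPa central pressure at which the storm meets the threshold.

947 hPa

Category 2 begins at V = 83 kt.
Required ΔP = (83/6.2)^(1/0.624) = 13.387^1.603 ≈ 63.91 hPa.
P_c ≤ 1011 − 63.91 = 947.09, so the highest integer P_c is 947 hPa.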